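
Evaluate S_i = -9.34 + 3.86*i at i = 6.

S_6 = -9.34 + 3.86*6 = -9.34 + 23.16 = 13.82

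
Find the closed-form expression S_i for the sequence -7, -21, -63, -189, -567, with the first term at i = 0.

Check ratios: -21 / -7 = 3.0
Common ratio r = 3.
First term a = -7.
Formula: S_i = -7 * 3^i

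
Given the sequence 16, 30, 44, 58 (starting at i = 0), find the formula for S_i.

Check differences: 30 - 16 = 14
44 - 30 = 14
Common difference d = 14.
First term a = 16.
Formula: S_i = 16 + 14*i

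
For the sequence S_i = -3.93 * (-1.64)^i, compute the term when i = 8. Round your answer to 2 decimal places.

S_8 = -3.93 * (-1.64)^8 ≈ -3.93 * 52.33 ≈ -205.66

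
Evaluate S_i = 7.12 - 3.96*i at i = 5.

S_5 = 7.12 + -3.96*5 = 7.12 + -19.8 = -12.68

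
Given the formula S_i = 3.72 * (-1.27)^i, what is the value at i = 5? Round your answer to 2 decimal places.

S_5 = 3.72 * (-1.27)^5 ≈ 3.72 * -3.3038 ≈ -12.29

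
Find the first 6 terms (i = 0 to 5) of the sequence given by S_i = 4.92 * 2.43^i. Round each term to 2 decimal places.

This is a geometric sequence.
i=0: S_0 = 4.92 * 2.43^0 = 4.92
i=1: S_1 = 4.92 * 2.43^1 ≈ 11.96
i=2: S_2 = 4.92 * 2.43^2 ≈ 29.05
i=3: S_3 = 4.92 * 2.43^3 ≈ 70.6
i=4: S_4 = 4.92 * 2.43^4 ≈ 171.55
i=5: S_5 = 4.92 * 2.43^5 ≈ 416.87
The first 6 terms are: [4.92, 11.96, 29.05, 70.6, 171.55, 416.87]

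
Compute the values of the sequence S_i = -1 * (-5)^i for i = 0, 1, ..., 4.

This is a geometric sequence.
i=0: S_0 = -1 * (-5)^0 = -1
i=1: S_1 = -1 * (-5)^1 = 5
i=2: S_2 = -1 * (-5)^2 = -25
i=3: S_3 = -1 * (-5)^3 = 125
i=4: S_4 = -1 * (-5)^4 = -625
The first 5 terms are: [-1, 5, -25, 125, -625]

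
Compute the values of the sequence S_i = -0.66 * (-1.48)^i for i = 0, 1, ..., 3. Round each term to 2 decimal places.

This is a geometric sequence.
i=0: S_0 = -0.66 * (-1.48)^0 = -0.66
i=1: S_1 = -0.66 * (-1.48)^1 ≈ 0.98
i=2: S_2 = -0.66 * (-1.48)^2 ≈ -1.45
i=3: S_3 = -0.66 * (-1.48)^3 ≈ 2.14
The first 4 terms are: [-0.66, 0.98, -1.45, 2.14]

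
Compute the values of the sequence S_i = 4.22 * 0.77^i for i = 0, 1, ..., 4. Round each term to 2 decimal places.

This is a geometric sequence.
i=0: S_0 = 4.22 * 0.77^0 = 4.22
i=1: S_1 = 4.22 * 0.77^1 ≈ 3.25
i=2: S_2 = 4.22 * 0.77^2 ≈ 2.5
i=3: S_3 = 4.22 * 0.77^3 ≈ 1.93
i=4: S_4 = 4.22 * 0.77^4 ≈ 1.48
The first 5 terms are: [4.22, 3.25, 2.5, 1.93, 1.48]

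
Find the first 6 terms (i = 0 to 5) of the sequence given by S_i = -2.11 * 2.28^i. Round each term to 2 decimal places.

This is a geometric sequence.
i=0: S_0 = -2.11 * 2.28^0 = -2.11
i=1: S_1 = -2.11 * 2.28^1 ≈ -4.81
i=2: S_2 = -2.11 * 2.28^2 ≈ -10.97
i=3: S_3 = -2.11 * 2.28^3 ≈ -25.01
i=4: S_4 = -2.11 * 2.28^4 ≈ -57.02
i=5: S_5 = -2.11 * 2.28^5 ≈ -130.0
The first 6 terms are: [-2.11, -4.81, -10.97, -25.01, -57.02, -130.0]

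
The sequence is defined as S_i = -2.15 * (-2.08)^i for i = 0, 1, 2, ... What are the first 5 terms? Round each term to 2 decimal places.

This is a geometric sequence.
i=0: S_0 = -2.15 * (-2.08)^0 = -2.15
i=1: S_1 = -2.15 * (-2.08)^1 ≈ 4.47
i=2: S_2 = -2.15 * (-2.08)^2 ≈ -9.3
i=3: S_3 = -2.15 * (-2.08)^3 ≈ 19.35
i=4: S_4 = -2.15 * (-2.08)^4 ≈ -40.24
The first 5 terms are: [-2.15, 4.47, -9.3, 19.35, -40.24]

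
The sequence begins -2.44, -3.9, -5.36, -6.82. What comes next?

Differences: -3.9 - -2.44 = -1.46
This is an arithmetic sequence with common difference d = -1.46.
Next term = -6.82 + -1.46 = -8.28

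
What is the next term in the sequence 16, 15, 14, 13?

Differences: 15 - 16 = -1
This is an arithmetic sequence with common difference d = -1.
Next term = 13 + -1 = 12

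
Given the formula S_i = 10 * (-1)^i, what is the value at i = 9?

S_9 = 10 * (-1)^9 = 10 * -1 = -10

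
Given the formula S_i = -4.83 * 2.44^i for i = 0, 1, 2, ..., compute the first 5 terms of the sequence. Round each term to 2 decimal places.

This is a geometric sequence.
i=0: S_0 = -4.83 * 2.44^0 = -4.83
i=1: S_1 = -4.83 * 2.44^1 ≈ -11.79
i=2: S_2 = -4.83 * 2.44^2 ≈ -28.76
i=3: S_3 = -4.83 * 2.44^3 ≈ -70.16
i=4: S_4 = -4.83 * 2.44^4 ≈ -171.2
The first 5 terms are: [-4.83, -11.79, -28.76, -70.16, -171.2]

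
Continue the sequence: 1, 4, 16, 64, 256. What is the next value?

Ratios: 4 / 1 = 4.0
This is a geometric sequence with common ratio r = 4.
Next term = 256 * 4 = 1024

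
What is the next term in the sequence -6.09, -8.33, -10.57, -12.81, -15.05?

Differences: -8.33 - -6.09 = -2.24
This is an arithmetic sequence with common difference d = -2.24.
Next term = -15.05 + -2.24 = -17.29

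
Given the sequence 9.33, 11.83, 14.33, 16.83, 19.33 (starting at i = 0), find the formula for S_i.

Check differences: 11.83 - 9.33 = 2.5
14.33 - 11.83 = 2.5
Common difference d = 2.5.
First term a = 9.33.
Formula: S_i = 9.33 + 2.50*i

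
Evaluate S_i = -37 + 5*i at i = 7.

S_7 = -37 + 5*7 = -37 + 35 = -2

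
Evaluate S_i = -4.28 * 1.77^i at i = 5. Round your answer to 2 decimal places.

S_5 = -4.28 * 1.77^5 ≈ -4.28 * 17.37266 ≈ -74.35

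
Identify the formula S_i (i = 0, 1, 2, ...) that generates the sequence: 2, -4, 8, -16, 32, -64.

Check ratios: -4 / 2 = -2.0
Common ratio r = -2.
First term a = 2.
Formula: S_i = 2 * (-2)^i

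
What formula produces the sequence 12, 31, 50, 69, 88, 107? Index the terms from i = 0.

Check differences: 31 - 12 = 19
50 - 31 = 19
Common difference d = 19.
First term a = 12.
Formula: S_i = 12 + 19*i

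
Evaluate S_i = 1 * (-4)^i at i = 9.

S_9 = 1 * (-4)^9 = 1 * -262144 = -262144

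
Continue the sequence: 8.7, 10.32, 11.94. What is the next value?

Differences: 10.32 - 8.7 = 1.62
This is an arithmetic sequence with common difference d = 1.62.
Next term = 11.94 + 1.62 = 13.56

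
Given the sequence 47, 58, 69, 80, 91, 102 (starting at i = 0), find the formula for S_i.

Check differences: 58 - 47 = 11
69 - 58 = 11
Common difference d = 11.
First term a = 47.
Formula: S_i = 47 + 11*i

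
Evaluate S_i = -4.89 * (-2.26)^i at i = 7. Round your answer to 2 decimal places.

S_7 = -4.89 * (-2.26)^7 ≈ -4.89 * -301.1335 ≈ 1472.54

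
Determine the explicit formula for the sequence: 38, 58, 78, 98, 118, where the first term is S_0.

Check differences: 58 - 38 = 20
78 - 58 = 20
Common difference d = 20.
First term a = 38.
Formula: S_i = 38 + 20*i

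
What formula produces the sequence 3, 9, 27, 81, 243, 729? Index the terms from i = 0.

Check ratios: 9 / 3 = 3.0
Common ratio r = 3.
First term a = 3.
Formula: S_i = 3 * 3^i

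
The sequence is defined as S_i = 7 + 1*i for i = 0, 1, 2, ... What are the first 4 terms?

This is an arithmetic sequence.
i=0: S_0 = 7 + 1*0 = 7
i=1: S_1 = 7 + 1*1 = 8
i=2: S_2 = 7 + 1*2 = 9
i=3: S_3 = 7 + 1*3 = 10
The first 4 terms are: [7, 8, 9, 10]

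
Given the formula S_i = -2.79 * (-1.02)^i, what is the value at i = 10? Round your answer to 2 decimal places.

S_10 = -2.79 * (-1.02)^10 ≈ -2.79 * 1.219 ≈ -3.4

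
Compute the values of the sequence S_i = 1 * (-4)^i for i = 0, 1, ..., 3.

This is a geometric sequence.
i=0: S_0 = 1 * (-4)^0 = 1
i=1: S_1 = 1 * (-4)^1 = -4
i=2: S_2 = 1 * (-4)^2 = 16
i=3: S_3 = 1 * (-4)^3 = -64
The first 4 terms are: [1, -4, 16, -64]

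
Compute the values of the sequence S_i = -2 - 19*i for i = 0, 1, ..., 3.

This is an arithmetic sequence.
i=0: S_0 = -2 + -19*0 = -2
i=1: S_1 = -2 + -19*1 = -21
i=2: S_2 = -2 + -19*2 = -40
i=3: S_3 = -2 + -19*3 = -59
The first 4 terms are: [-2, -21, -40, -59]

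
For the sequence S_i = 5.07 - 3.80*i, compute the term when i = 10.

S_10 = 5.07 + -3.8*10 = 5.07 + -38.0 = -32.93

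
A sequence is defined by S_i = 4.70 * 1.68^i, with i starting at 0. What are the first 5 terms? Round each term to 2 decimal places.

This is a geometric sequence.
i=0: S_0 = 4.7 * 1.68^0 = 4.7
i=1: S_1 = 4.7 * 1.68^1 ≈ 7.9
i=2: S_2 = 4.7 * 1.68^2 ≈ 13.27
i=3: S_3 = 4.7 * 1.68^3 ≈ 22.29
i=4: S_4 = 4.7 * 1.68^4 ≈ 37.44
The first 5 terms are: [4.7, 7.9, 13.27, 22.29, 37.44]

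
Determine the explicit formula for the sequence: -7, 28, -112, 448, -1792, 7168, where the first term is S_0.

Check ratios: 28 / -7 = -4.0
Common ratio r = -4.
First term a = -7.
Formula: S_i = -7 * (-4)^i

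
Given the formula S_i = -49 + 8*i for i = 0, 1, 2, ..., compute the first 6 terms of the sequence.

This is an arithmetic sequence.
i=0: S_0 = -49 + 8*0 = -49
i=1: S_1 = -49 + 8*1 = -41
i=2: S_2 = -49 + 8*2 = -33
i=3: S_3 = -49 + 8*3 = -25
i=4: S_4 = -49 + 8*4 = -17
i=5: S_5 = -49 + 8*5 = -9
The first 6 terms are: [-49, -41, -33, -25, -17, -9]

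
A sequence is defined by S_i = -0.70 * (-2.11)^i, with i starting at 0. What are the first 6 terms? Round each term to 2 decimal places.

This is a geometric sequence.
i=0: S_0 = -0.7 * (-2.11)^0 = -0.7
i=1: S_1 = -0.7 * (-2.11)^1 ≈ 1.48
i=2: S_2 = -0.7 * (-2.11)^2 ≈ -3.12
i=3: S_3 = -0.7 * (-2.11)^3 ≈ 6.58
i=4: S_4 = -0.7 * (-2.11)^4 ≈ -13.87
i=5: S_5 = -0.7 * (-2.11)^5 ≈ 29.28
The first 6 terms are: [-0.7, 1.48, -3.12, 6.58, -13.87, 29.28]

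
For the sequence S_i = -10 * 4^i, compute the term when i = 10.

S_10 = -10 * 4^10 = -10 * 1048576 = -10485760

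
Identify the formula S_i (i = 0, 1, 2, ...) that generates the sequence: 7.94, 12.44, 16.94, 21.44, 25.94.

Check differences: 12.44 - 7.94 = 4.5
16.94 - 12.44 = 4.5
Common difference d = 4.5.
First term a = 7.94.
Formula: S_i = 7.94 + 4.50*i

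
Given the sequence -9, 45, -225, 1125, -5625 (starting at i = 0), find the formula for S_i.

Check ratios: 45 / -9 = -5.0
Common ratio r = -5.
First term a = -9.
Formula: S_i = -9 * (-5)^i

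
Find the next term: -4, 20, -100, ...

Ratios: 20 / -4 = -5.0
This is a geometric sequence with common ratio r = -5.
Next term = -100 * -5 = 500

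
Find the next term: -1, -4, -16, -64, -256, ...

Ratios: -4 / -1 = 4.0
This is a geometric sequence with common ratio r = 4.
Next term = -256 * 4 = -1024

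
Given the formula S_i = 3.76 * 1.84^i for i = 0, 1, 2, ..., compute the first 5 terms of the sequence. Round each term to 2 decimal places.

This is a geometric sequence.
i=0: S_0 = 3.76 * 1.84^0 = 3.76
i=1: S_1 = 3.76 * 1.84^1 ≈ 6.92
i=2: S_2 = 3.76 * 1.84^2 ≈ 12.73
i=3: S_3 = 3.76 * 1.84^3 ≈ 23.42
i=4: S_4 = 3.76 * 1.84^4 ≈ 43.1
The first 5 terms are: [3.76, 6.92, 12.73, 23.42, 43.1]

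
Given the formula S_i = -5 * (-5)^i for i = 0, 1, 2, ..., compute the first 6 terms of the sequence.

This is a geometric sequence.
i=0: S_0 = -5 * (-5)^0 = -5
i=1: S_1 = -5 * (-5)^1 = 25
i=2: S_2 = -5 * (-5)^2 = -125
i=3: S_3 = -5 * (-5)^3 = 625
i=4: S_4 = -5 * (-5)^4 = -3125
i=5: S_5 = -5 * (-5)^5 = 15625
The first 6 terms are: [-5, 25, -125, 625, -3125, 15625]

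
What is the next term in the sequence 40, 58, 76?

Differences: 58 - 40 = 18
This is an arithmetic sequence with common difference d = 18.
Next term = 76 + 18 = 94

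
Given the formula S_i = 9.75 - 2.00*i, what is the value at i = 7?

S_7 = 9.75 + -2.0*7 = 9.75 + -14.0 = -4.25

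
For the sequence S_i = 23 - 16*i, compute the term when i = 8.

S_8 = 23 + -16*8 = 23 + -128 = -105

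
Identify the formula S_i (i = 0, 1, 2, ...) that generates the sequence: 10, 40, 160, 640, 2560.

Check ratios: 40 / 10 = 4.0
Common ratio r = 4.
First term a = 10.
Formula: S_i = 10 * 4^i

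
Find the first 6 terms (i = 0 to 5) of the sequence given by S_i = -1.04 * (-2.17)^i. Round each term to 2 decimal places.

This is a geometric sequence.
i=0: S_0 = -1.04 * (-2.17)^0 = -1.04
i=1: S_1 = -1.04 * (-2.17)^1 ≈ 2.26
i=2: S_2 = -1.04 * (-2.17)^2 ≈ -4.9
i=3: S_3 = -1.04 * (-2.17)^3 ≈ 10.63
i=4: S_4 = -1.04 * (-2.17)^4 ≈ -23.06
i=5: S_5 = -1.04 * (-2.17)^5 ≈ 50.04
The first 6 terms are: [-1.04, 2.26, -4.9, 10.63, -23.06, 50.04]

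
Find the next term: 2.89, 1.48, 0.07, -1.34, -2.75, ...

Differences: 1.48 - 2.89 = -1.41
This is an arithmetic sequence with common difference d = -1.41.
Next term = -2.75 + -1.41 = -4.16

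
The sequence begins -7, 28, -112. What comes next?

Ratios: 28 / -7 = -4.0
This is a geometric sequence with common ratio r = -4.
Next term = -112 * -4 = 448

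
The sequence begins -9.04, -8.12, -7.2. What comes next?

Differences: -8.12 - -9.04 = 0.92
This is an arithmetic sequence with common difference d = 0.92.
Next term = -7.2 + 0.92 = -6.28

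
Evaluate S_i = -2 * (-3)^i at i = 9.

S_9 = -2 * (-3)^9 = -2 * -19683 = 39366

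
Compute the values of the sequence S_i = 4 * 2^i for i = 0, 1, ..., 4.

This is a geometric sequence.
i=0: S_0 = 4 * 2^0 = 4
i=1: S_1 = 4 * 2^1 = 8
i=2: S_2 = 4 * 2^2 = 16
i=3: S_3 = 4 * 2^3 = 32
i=4: S_4 = 4 * 2^4 = 64
The first 5 terms are: [4, 8, 16, 32, 64]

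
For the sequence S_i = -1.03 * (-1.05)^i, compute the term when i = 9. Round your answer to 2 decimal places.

S_9 = -1.03 * (-1.05)^9 ≈ -1.03 * -1.5513 ≈ 1.6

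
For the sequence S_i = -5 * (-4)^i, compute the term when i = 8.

S_8 = -5 * (-4)^8 = -5 * 65536 = -327680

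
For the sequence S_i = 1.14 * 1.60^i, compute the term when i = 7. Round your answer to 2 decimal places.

S_7 = 1.14 * 1.6^7 ≈ 1.14 * 26.8435 ≈ 30.6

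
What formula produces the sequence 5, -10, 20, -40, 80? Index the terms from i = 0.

Check ratios: -10 / 5 = -2.0
Common ratio r = -2.
First term a = 5.
Formula: S_i = 5 * (-2)^i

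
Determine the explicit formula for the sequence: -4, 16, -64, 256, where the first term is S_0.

Check ratios: 16 / -4 = -4.0
Common ratio r = -4.
First term a = -4.
Formula: S_i = -4 * (-4)^i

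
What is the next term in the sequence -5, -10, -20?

Ratios: -10 / -5 = 2.0
This is a geometric sequence with common ratio r = 2.
Next term = -20 * 2 = -40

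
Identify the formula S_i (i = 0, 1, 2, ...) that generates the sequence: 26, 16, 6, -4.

Check differences: 16 - 26 = -10
6 - 16 = -10
Common difference d = -10.
First term a = 26.
Formula: S_i = 26 - 10*i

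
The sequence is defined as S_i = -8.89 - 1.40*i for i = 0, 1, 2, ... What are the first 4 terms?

This is an arithmetic sequence.
i=0: S_0 = -8.89 + -1.4*0 = -8.89
i=1: S_1 = -8.89 + -1.4*1 = -10.29
i=2: S_2 = -8.89 + -1.4*2 = -11.69
i=3: S_3 = -8.89 + -1.4*3 = -13.09
The first 4 terms are: [-8.89, -10.29, -11.69, -13.09]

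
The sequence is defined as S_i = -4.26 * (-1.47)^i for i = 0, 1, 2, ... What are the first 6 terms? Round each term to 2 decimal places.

This is a geometric sequence.
i=0: S_0 = -4.26 * (-1.47)^0 = -4.26
i=1: S_1 = -4.26 * (-1.47)^1 ≈ 6.26
i=2: S_2 = -4.26 * (-1.47)^2 ≈ -9.21
i=3: S_3 = -4.26 * (-1.47)^3 ≈ 13.53
i=4: S_4 = -4.26 * (-1.47)^4 ≈ -19.89
i=5: S_5 = -4.26 * (-1.47)^5 ≈ 29.24
The first 6 terms are: [-4.26, 6.26, -9.21, 13.53, -19.89, 29.24]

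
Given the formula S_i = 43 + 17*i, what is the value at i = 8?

S_8 = 43 + 17*8 = 43 + 136 = 179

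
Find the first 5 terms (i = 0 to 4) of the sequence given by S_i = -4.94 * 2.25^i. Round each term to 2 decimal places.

This is a geometric sequence.
i=0: S_0 = -4.94 * 2.25^0 = -4.94
i=1: S_1 = -4.94 * 2.25^1 ≈ -11.12
i=2: S_2 = -4.94 * 2.25^2 ≈ -25.01
i=3: S_3 = -4.94 * 2.25^3 ≈ -56.27
i=4: S_4 = -4.94 * 2.25^4 ≈ -126.61
The first 5 terms are: [-4.94, -11.12, -25.01, -56.27, -126.61]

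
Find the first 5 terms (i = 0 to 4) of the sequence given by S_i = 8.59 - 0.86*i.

This is an arithmetic sequence.
i=0: S_0 = 8.59 + -0.86*0 = 8.59
i=1: S_1 = 8.59 + -0.86*1 = 7.73
i=2: S_2 = 8.59 + -0.86*2 = 6.87
i=3: S_3 = 8.59 + -0.86*3 = 6.01
i=4: S_4 = 8.59 + -0.86*4 = 5.15
The first 5 terms are: [8.59, 7.73, 6.87, 6.01, 5.15]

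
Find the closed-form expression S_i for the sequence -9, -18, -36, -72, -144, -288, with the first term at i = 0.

Check ratios: -18 / -9 = 2.0
Common ratio r = 2.
First term a = -9.
Formula: S_i = -9 * 2^i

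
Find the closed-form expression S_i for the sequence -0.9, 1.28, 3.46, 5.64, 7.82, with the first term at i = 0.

Check differences: 1.28 - -0.9 = 2.18
3.46 - 1.28 = 2.18
Common difference d = 2.18.
First term a = -0.9.
Formula: S_i = -0.90 + 2.18*i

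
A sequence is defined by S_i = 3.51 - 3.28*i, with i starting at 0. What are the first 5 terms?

This is an arithmetic sequence.
i=0: S_0 = 3.51 + -3.28*0 = 3.51
i=1: S_1 = 3.51 + -3.28*1 = 0.23
i=2: S_2 = 3.51 + -3.28*2 = -3.05
i=3: S_3 = 3.51 + -3.28*3 = -6.33
i=4: S_4 = 3.51 + -3.28*4 = -9.61
The first 5 terms are: [3.51, 0.23, -3.05, -6.33, -9.61]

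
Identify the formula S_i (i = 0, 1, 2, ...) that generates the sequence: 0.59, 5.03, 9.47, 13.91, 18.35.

Check differences: 5.03 - 0.59 = 4.44
9.47 - 5.03 = 4.44
Common difference d = 4.44.
First term a = 0.59.
Formula: S_i = 0.59 + 4.44*i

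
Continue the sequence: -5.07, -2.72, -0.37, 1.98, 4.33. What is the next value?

Differences: -2.72 - -5.07 = 2.35
This is an arithmetic sequence with common difference d = 2.35.
Next term = 4.33 + 2.35 = 6.68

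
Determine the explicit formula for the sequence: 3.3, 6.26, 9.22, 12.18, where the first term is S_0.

Check differences: 6.26 - 3.3 = 2.96
9.22 - 6.26 = 2.96
Common difference d = 2.96.
First term a = 3.3.
Formula: S_i = 3.30 + 2.96*i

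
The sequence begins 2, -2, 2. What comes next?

Ratios: -2 / 2 = -1.0
This is a geometric sequence with common ratio r = -1.
Next term = 2 * -1 = -2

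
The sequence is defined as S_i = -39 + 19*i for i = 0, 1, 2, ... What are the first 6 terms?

This is an arithmetic sequence.
i=0: S_0 = -39 + 19*0 = -39
i=1: S_1 = -39 + 19*1 = -20
i=2: S_2 = -39 + 19*2 = -1
i=3: S_3 = -39 + 19*3 = 18
i=4: S_4 = -39 + 19*4 = 37
i=5: S_5 = -39 + 19*5 = 56
The first 6 terms are: [-39, -20, -1, 18, 37, 56]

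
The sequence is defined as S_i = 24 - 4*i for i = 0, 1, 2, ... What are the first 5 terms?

This is an arithmetic sequence.
i=0: S_0 = 24 + -4*0 = 24
i=1: S_1 = 24 + -4*1 = 20
i=2: S_2 = 24 + -4*2 = 16
i=3: S_3 = 24 + -4*3 = 12
i=4: S_4 = 24 + -4*4 = 8
The first 5 terms are: [24, 20, 16, 12, 8]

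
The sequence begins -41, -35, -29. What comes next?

Differences: -35 - -41 = 6
This is an arithmetic sequence with common difference d = 6.
Next term = -29 + 6 = -23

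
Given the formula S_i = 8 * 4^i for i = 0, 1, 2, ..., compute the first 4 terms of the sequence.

This is a geometric sequence.
i=0: S_0 = 8 * 4^0 = 8
i=1: S_1 = 8 * 4^1 = 32
i=2: S_2 = 8 * 4^2 = 128
i=3: S_3 = 8 * 4^3 = 512
The first 4 terms are: [8, 32, 128, 512]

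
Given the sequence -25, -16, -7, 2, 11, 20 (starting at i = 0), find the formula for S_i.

Check differences: -16 - -25 = 9
-7 - -16 = 9
Common difference d = 9.
First term a = -25.
Formula: S_i = -25 + 9*i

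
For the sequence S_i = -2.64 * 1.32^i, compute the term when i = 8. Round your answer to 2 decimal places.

S_8 = -2.64 * 1.32^8 ≈ -2.64 * 9.217 ≈ -24.33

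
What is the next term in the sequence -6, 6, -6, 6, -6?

Ratios: 6 / -6 = -1.0
This is a geometric sequence with common ratio r = -1.
Next term = -6 * -1 = 6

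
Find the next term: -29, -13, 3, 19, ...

Differences: -13 - -29 = 16
This is an arithmetic sequence with common difference d = 16.
Next term = 19 + 16 = 35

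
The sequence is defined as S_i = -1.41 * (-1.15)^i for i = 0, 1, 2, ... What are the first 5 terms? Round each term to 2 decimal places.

This is a geometric sequence.
i=0: S_0 = -1.41 * (-1.15)^0 = -1.41
i=1: S_1 = -1.41 * (-1.15)^1 ≈ 1.62
i=2: S_2 = -1.41 * (-1.15)^2 ≈ -1.86
i=3: S_3 = -1.41 * (-1.15)^3 ≈ 2.14
i=4: S_4 = -1.41 * (-1.15)^4 ≈ -2.47
The first 5 terms are: [-1.41, 1.62, -1.86, 2.14, -2.47]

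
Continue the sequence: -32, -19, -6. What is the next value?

Differences: -19 - -32 = 13
This is an arithmetic sequence with common difference d = 13.
Next term = -6 + 13 = 7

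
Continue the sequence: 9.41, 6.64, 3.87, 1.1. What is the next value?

Differences: 6.64 - 9.41 = -2.77
This is an arithmetic sequence with common difference d = -2.77.
Next term = 1.1 + -2.77 = -1.67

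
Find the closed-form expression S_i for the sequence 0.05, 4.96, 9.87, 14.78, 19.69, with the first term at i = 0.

Check differences: 4.96 - 0.05 = 4.91
9.87 - 4.96 = 4.91
Common difference d = 4.91.
First term a = 0.05.
Formula: S_i = 0.05 + 4.91*i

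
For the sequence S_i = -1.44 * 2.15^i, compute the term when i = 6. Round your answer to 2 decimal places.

S_6 = -1.44 * 2.15^6 ≈ -1.44 * 98.7713 ≈ -142.23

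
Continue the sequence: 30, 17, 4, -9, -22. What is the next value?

Differences: 17 - 30 = -13
This is an arithmetic sequence with common difference d = -13.
Next term = -22 + -13 = -35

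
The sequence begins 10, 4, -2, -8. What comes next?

Differences: 4 - 10 = -6
This is an arithmetic sequence with common difference d = -6.
Next term = -8 + -6 = -14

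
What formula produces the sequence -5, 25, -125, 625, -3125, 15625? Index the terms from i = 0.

Check ratios: 25 / -5 = -5.0
Common ratio r = -5.
First term a = -5.
Formula: S_i = -5 * (-5)^i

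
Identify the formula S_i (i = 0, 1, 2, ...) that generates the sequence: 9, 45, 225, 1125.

Check ratios: 45 / 9 = 5.0
Common ratio r = 5.
First term a = 9.
Formula: S_i = 9 * 5^i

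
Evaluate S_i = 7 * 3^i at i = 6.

S_6 = 7 * 3^6 = 7 * 729 = 5103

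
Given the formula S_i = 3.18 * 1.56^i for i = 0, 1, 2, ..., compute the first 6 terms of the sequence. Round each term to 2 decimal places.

This is a geometric sequence.
i=0: S_0 = 3.18 * 1.56^0 = 3.18
i=1: S_1 = 3.18 * 1.56^1 ≈ 4.96
i=2: S_2 = 3.18 * 1.56^2 ≈ 7.74
i=3: S_3 = 3.18 * 1.56^3 ≈ 12.07
i=4: S_4 = 3.18 * 1.56^4 ≈ 18.83
i=5: S_5 = 3.18 * 1.56^5 ≈ 29.38
The first 6 terms are: [3.18, 4.96, 7.74, 12.07, 18.83, 29.38]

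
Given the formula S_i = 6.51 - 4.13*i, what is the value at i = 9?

S_9 = 6.51 + -4.13*9 = 6.51 + -37.17 = -30.66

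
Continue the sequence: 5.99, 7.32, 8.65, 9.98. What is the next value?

Differences: 7.32 - 5.99 = 1.33
This is an arithmetic sequence with common difference d = 1.33.
Next term = 9.98 + 1.33 = 11.31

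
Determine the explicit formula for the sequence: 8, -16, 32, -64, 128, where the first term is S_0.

Check ratios: -16 / 8 = -2.0
Common ratio r = -2.
First term a = 8.
Formula: S_i = 8 * (-2)^i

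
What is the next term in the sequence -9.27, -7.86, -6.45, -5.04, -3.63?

Differences: -7.86 - -9.27 = 1.41
This is an arithmetic sequence with common difference d = 1.41.
Next term = -3.63 + 1.41 = -2.22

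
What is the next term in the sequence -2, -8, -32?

Ratios: -8 / -2 = 4.0
This is a geometric sequence with common ratio r = 4.
Next term = -32 * 4 = -128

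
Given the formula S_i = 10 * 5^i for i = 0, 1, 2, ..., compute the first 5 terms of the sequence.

This is a geometric sequence.
i=0: S_0 = 10 * 5^0 = 10
i=1: S_1 = 10 * 5^1 = 50
i=2: S_2 = 10 * 5^2 = 250
i=3: S_3 = 10 * 5^3 = 1250
i=4: S_4 = 10 * 5^4 = 6250
The first 5 terms are: [10, 50, 250, 1250, 6250]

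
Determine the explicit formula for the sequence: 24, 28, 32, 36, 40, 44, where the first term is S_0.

Check differences: 28 - 24 = 4
32 - 28 = 4
Common difference d = 4.
First term a = 24.
Formula: S_i = 24 + 4*i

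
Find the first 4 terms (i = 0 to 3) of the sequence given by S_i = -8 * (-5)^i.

This is a geometric sequence.
i=0: S_0 = -8 * (-5)^0 = -8
i=1: S_1 = -8 * (-5)^1 = 40
i=2: S_2 = -8 * (-5)^2 = -200
i=3: S_3 = -8 * (-5)^3 = 1000
The first 4 terms are: [-8, 40, -200, 1000]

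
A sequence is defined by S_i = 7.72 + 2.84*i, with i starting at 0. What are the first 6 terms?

This is an arithmetic sequence.
i=0: S_0 = 7.72 + 2.84*0 = 7.72
i=1: S_1 = 7.72 + 2.84*1 = 10.56
i=2: S_2 = 7.72 + 2.84*2 = 13.4
i=3: S_3 = 7.72 + 2.84*3 = 16.24
i=4: S_4 = 7.72 + 2.84*4 = 19.08
i=5: S_5 = 7.72 + 2.84*5 = 21.92
The first 6 terms are: [7.72, 10.56, 13.4, 16.24, 19.08, 21.92]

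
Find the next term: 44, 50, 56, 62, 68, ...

Differences: 50 - 44 = 6
This is an arithmetic sequence with common difference d = 6.
Next term = 68 + 6 = 74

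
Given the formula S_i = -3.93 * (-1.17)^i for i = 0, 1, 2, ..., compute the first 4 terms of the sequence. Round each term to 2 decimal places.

This is a geometric sequence.
i=0: S_0 = -3.93 * (-1.17)^0 = -3.93
i=1: S_1 = -3.93 * (-1.17)^1 ≈ 4.6
i=2: S_2 = -3.93 * (-1.17)^2 ≈ -5.38
i=3: S_3 = -3.93 * (-1.17)^3 ≈ 6.29
The first 4 terms are: [-3.93, 4.6, -5.38, 6.29]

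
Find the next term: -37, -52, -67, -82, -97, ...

Differences: -52 - -37 = -15
This is an arithmetic sequence with common difference d = -15.
Next term = -97 + -15 = -112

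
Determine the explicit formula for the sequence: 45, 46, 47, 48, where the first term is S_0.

Check differences: 46 - 45 = 1
47 - 46 = 1
Common difference d = 1.
First term a = 45.
Formula: S_i = 45 + 1*i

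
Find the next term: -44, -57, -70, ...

Differences: -57 - -44 = -13
This is an arithmetic sequence with common difference d = -13.
Next term = -70 + -13 = -83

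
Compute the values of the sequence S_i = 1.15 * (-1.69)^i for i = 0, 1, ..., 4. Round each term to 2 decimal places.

This is a geometric sequence.
i=0: S_0 = 1.15 * (-1.69)^0 = 1.15
i=1: S_1 = 1.15 * (-1.69)^1 ≈ -1.94
i=2: S_2 = 1.15 * (-1.69)^2 ≈ 3.28
i=3: S_3 = 1.15 * (-1.69)^3 ≈ -5.55
i=4: S_4 = 1.15 * (-1.69)^4 ≈ 9.38
The first 5 terms are: [1.15, -1.94, 3.28, -5.55, 9.38]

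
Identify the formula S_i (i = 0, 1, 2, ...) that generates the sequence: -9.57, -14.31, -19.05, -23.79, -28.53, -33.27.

Check differences: -14.31 - -9.57 = -4.74
-19.05 - -14.31 = -4.74
Common difference d = -4.74.
First term a = -9.57.
Formula: S_i = -9.57 - 4.74*i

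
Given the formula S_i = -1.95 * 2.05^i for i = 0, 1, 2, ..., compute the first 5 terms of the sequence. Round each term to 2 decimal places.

This is a geometric sequence.
i=0: S_0 = -1.95 * 2.05^0 = -1.95
i=1: S_1 = -1.95 * 2.05^1 ≈ -4.0
i=2: S_2 = -1.95 * 2.05^2 ≈ -8.19
i=3: S_3 = -1.95 * 2.05^3 ≈ -16.8
i=4: S_4 = -1.95 * 2.05^4 ≈ -34.44
The first 5 terms are: [-1.95, -4.0, -8.19, -16.8, -34.44]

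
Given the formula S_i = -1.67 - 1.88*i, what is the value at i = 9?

S_9 = -1.67 + -1.88*9 = -1.67 + -16.92 = -18.59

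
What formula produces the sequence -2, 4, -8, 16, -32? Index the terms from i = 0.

Check ratios: 4 / -2 = -2.0
Common ratio r = -2.
First term a = -2.
Formula: S_i = -2 * (-2)^i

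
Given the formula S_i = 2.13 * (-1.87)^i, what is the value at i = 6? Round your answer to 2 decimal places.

S_6 = 2.13 * (-1.87)^6 ≈ 2.13 * 42.7612 ≈ 91.08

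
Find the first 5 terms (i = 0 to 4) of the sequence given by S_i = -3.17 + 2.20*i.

This is an arithmetic sequence.
i=0: S_0 = -3.17 + 2.2*0 = -3.17
i=1: S_1 = -3.17 + 2.2*1 = -0.97
i=2: S_2 = -3.17 + 2.2*2 = 1.23
i=3: S_3 = -3.17 + 2.2*3 = 3.43
i=4: S_4 = -3.17 + 2.2*4 = 5.63
The first 5 terms are: [-3.17, -0.97, 1.23, 3.43, 5.63]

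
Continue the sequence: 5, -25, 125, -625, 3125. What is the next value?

Ratios: -25 / 5 = -5.0
This is a geometric sequence with common ratio r = -5.
Next term = 3125 * -5 = -15625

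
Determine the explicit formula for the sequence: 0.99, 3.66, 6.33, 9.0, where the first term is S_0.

Check differences: 3.66 - 0.99 = 2.67
6.33 - 3.66 = 2.67
Common difference d = 2.67.
First term a = 0.99.
Formula: S_i = 0.99 + 2.67*i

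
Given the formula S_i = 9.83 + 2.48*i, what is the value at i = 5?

S_5 = 9.83 + 2.48*5 = 9.83 + 12.4 = 22.23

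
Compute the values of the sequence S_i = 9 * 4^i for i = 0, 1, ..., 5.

This is a geometric sequence.
i=0: S_0 = 9 * 4^0 = 9
i=1: S_1 = 9 * 4^1 = 36
i=2: S_2 = 9 * 4^2 = 144
i=3: S_3 = 9 * 4^3 = 576
i=4: S_4 = 9 * 4^4 = 2304
i=5: S_5 = 9 * 4^5 = 9216
The first 6 terms are: [9, 36, 144, 576, 2304, 9216]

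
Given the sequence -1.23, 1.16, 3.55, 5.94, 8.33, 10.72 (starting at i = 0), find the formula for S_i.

Check differences: 1.16 - -1.23 = 2.39
3.55 - 1.16 = 2.39
Common difference d = 2.39.
First term a = -1.23.
Formula: S_i = -1.23 + 2.39*i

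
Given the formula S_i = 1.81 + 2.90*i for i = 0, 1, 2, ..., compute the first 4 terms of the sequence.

This is an arithmetic sequence.
i=0: S_0 = 1.81 + 2.9*0 = 1.81
i=1: S_1 = 1.81 + 2.9*1 = 4.71
i=2: S_2 = 1.81 + 2.9*2 = 7.61
i=3: S_3 = 1.81 + 2.9*3 = 10.51
The first 4 terms are: [1.81, 4.71, 7.61, 10.51]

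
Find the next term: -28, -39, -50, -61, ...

Differences: -39 - -28 = -11
This is an arithmetic sequence with common difference d = -11.
Next term = -61 + -11 = -72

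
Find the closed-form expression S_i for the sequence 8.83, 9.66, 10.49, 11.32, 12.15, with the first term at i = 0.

Check differences: 9.66 - 8.83 = 0.83
10.49 - 9.66 = 0.83
Common difference d = 0.83.
First term a = 8.83.
Formula: S_i = 8.83 + 0.83*i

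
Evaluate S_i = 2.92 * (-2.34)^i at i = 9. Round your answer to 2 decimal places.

S_9 = 2.92 * (-2.34)^9 ≈ 2.92 * -2103.501 ≈ -6142.22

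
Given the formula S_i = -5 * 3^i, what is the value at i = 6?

S_6 = -5 * 3^6 = -5 * 729 = -3645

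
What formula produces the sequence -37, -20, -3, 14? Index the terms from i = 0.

Check differences: -20 - -37 = 17
-3 - -20 = 17
Common difference d = 17.
First term a = -37.
Formula: S_i = -37 + 17*i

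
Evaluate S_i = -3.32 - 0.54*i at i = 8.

S_8 = -3.32 + -0.54*8 = -3.32 + -4.32 = -7.64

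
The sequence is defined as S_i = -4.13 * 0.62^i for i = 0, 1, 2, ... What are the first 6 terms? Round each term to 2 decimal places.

This is a geometric sequence.
i=0: S_0 = -4.13 * 0.62^0 = -4.13
i=1: S_1 = -4.13 * 0.62^1 ≈ -2.56
i=2: S_2 = -4.13 * 0.62^2 ≈ -1.59
i=3: S_3 = -4.13 * 0.62^3 ≈ -0.98
i=4: S_4 = -4.13 * 0.62^4 ≈ -0.61
i=5: S_5 = -4.13 * 0.62^5 ≈ -0.38
The first 6 terms are: [-4.13, -2.56, -1.59, -0.98, -0.61, -0.38]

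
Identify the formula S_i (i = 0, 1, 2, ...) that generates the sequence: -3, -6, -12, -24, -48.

Check ratios: -6 / -3 = 2.0
Common ratio r = 2.
First term a = -3.
Formula: S_i = -3 * 2^i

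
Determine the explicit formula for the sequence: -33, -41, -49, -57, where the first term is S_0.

Check differences: -41 - -33 = -8
-49 - -41 = -8
Common difference d = -8.
First term a = -33.
Formula: S_i = -33 - 8*i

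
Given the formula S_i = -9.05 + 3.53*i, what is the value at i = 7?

S_7 = -9.05 + 3.53*7 = -9.05 + 24.71 = 15.66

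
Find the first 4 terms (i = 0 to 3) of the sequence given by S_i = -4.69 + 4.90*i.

This is an arithmetic sequence.
i=0: S_0 = -4.69 + 4.9*0 = -4.69
i=1: S_1 = -4.69 + 4.9*1 = 0.21
i=2: S_2 = -4.69 + 4.9*2 = 5.11
i=3: S_3 = -4.69 + 4.9*3 = 10.01
The first 4 terms are: [-4.69, 0.21, 5.11, 10.01]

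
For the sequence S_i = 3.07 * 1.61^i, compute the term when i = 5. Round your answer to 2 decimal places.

S_5 = 3.07 * 1.61^5 ≈ 3.07 * 10.8176 ≈ 33.21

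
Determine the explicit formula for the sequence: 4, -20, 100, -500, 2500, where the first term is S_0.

Check ratios: -20 / 4 = -5.0
Common ratio r = -5.
First term a = 4.
Formula: S_i = 4 * (-5)^i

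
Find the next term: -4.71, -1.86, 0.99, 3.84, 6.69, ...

Differences: -1.86 - -4.71 = 2.85
This is an arithmetic sequence with common difference d = 2.85.
Next term = 6.69 + 2.85 = 9.54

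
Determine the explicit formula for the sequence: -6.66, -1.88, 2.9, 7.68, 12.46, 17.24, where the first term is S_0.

Check differences: -1.88 - -6.66 = 4.78
2.9 - -1.88 = 4.78
Common difference d = 4.78.
First term a = -6.66.
Formula: S_i = -6.66 + 4.78*i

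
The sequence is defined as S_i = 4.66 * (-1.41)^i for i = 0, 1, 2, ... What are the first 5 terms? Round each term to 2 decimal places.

This is a geometric sequence.
i=0: S_0 = 4.66 * (-1.41)^0 = 4.66
i=1: S_1 = 4.66 * (-1.41)^1 ≈ -6.57
i=2: S_2 = 4.66 * (-1.41)^2 ≈ 9.26
i=3: S_3 = 4.66 * (-1.41)^3 ≈ -13.06
i=4: S_4 = 4.66 * (-1.41)^4 ≈ 18.42
The first 5 terms are: [4.66, -6.57, 9.26, -13.06, 18.42]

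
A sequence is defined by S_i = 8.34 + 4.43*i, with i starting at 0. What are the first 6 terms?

This is an arithmetic sequence.
i=0: S_0 = 8.34 + 4.43*0 = 8.34
i=1: S_1 = 8.34 + 4.43*1 = 12.77
i=2: S_2 = 8.34 + 4.43*2 = 17.2
i=3: S_3 = 8.34 + 4.43*3 = 21.63
i=4: S_4 = 8.34 + 4.43*4 = 26.06
i=5: S_5 = 8.34 + 4.43*5 = 30.49
The first 6 terms are: [8.34, 12.77, 17.2, 21.63, 26.06, 30.49]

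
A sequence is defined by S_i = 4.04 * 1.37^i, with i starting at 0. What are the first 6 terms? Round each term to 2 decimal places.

This is a geometric sequence.
i=0: S_0 = 4.04 * 1.37^0 = 4.04
i=1: S_1 = 4.04 * 1.37^1 ≈ 5.53
i=2: S_2 = 4.04 * 1.37^2 ≈ 7.58
i=3: S_3 = 4.04 * 1.37^3 ≈ 10.39
i=4: S_4 = 4.04 * 1.37^4 ≈ 14.23
i=5: S_5 = 4.04 * 1.37^5 ≈ 19.5
The first 6 terms are: [4.04, 5.53, 7.58, 10.39, 14.23, 19.5]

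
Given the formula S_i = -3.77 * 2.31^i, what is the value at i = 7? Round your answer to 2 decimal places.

S_7 = -3.77 * 2.31^7 ≈ -3.77 * 350.9812 ≈ -1323.2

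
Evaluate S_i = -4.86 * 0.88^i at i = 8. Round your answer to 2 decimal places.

S_8 = -4.86 * 0.88^8 ≈ -4.86 * 0.3596 ≈ -1.75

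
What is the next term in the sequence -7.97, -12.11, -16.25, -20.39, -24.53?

Differences: -12.11 - -7.97 = -4.14
This is an arithmetic sequence with common difference d = -4.14.
Next term = -24.53 + -4.14 = -28.67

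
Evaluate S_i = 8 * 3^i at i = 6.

S_6 = 8 * 3^6 = 8 * 729 = 5832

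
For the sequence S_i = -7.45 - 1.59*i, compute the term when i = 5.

S_5 = -7.45 + -1.59*5 = -7.45 + -7.95 = -15.4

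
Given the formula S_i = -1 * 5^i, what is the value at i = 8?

S_8 = -1 * 5^8 = -1 * 390625 = -390625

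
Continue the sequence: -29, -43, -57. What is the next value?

Differences: -43 - -29 = -14
This is an arithmetic sequence with common difference d = -14.
Next term = -57 + -14 = -71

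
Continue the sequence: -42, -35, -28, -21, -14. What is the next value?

Differences: -35 - -42 = 7
This is an arithmetic sequence with common difference d = 7.
Next term = -14 + 7 = -7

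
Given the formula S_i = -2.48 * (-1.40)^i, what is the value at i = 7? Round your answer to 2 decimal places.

S_7 = -2.48 * (-1.4)^7 ≈ -2.48 * -10.5414 ≈ 26.14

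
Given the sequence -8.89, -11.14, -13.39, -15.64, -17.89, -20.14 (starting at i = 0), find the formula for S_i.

Check differences: -11.14 - -8.89 = -2.25
-13.39 - -11.14 = -2.25
Common difference d = -2.25.
First term a = -8.89.
Formula: S_i = -8.89 - 2.25*i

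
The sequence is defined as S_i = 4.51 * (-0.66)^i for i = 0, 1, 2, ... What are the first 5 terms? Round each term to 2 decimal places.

This is a geometric sequence.
i=0: S_0 = 4.51 * (-0.66)^0 = 4.51
i=1: S_1 = 4.51 * (-0.66)^1 ≈ -2.98
i=2: S_2 = 4.51 * (-0.66)^2 ≈ 1.96
i=3: S_3 = 4.51 * (-0.66)^3 ≈ -1.3
i=4: S_4 = 4.51 * (-0.66)^4 ≈ 0.86
The first 5 terms are: [4.51, -2.98, 1.96, -1.3, 0.86]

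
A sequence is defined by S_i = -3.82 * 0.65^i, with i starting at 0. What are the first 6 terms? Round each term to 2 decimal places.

This is a geometric sequence.
i=0: S_0 = -3.82 * 0.65^0 = -3.82
i=1: S_1 = -3.82 * 0.65^1 ≈ -2.48
i=2: S_2 = -3.82 * 0.65^2 ≈ -1.61
i=3: S_3 = -3.82 * 0.65^3 ≈ -1.05
i=4: S_4 = -3.82 * 0.65^4 ≈ -0.68
i=5: S_5 = -3.82 * 0.65^5 ≈ -0.44
The first 6 terms are: [-3.82, -2.48, -1.61, -1.05, -0.68, -0.44]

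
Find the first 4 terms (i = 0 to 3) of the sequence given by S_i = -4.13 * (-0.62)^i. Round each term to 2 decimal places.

This is a geometric sequence.
i=0: S_0 = -4.13 * (-0.62)^0 = -4.13
i=1: S_1 = -4.13 * (-0.62)^1 ≈ 2.56
i=2: S_2 = -4.13 * (-0.62)^2 ≈ -1.59
i=3: S_3 = -4.13 * (-0.62)^3 ≈ 0.98
The first 4 terms are: [-4.13, 2.56, -1.59, 0.98]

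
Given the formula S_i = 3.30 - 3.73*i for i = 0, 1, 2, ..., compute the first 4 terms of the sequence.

This is an arithmetic sequence.
i=0: S_0 = 3.3 + -3.73*0 = 3.3
i=1: S_1 = 3.3 + -3.73*1 = -0.43
i=2: S_2 = 3.3 + -3.73*2 = -4.16
i=3: S_3 = 3.3 + -3.73*3 = -7.89
The first 4 terms are: [3.3, -0.43, -4.16, -7.89]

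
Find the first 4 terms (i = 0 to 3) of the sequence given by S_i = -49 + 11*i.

This is an arithmetic sequence.
i=0: S_0 = -49 + 11*0 = -49
i=1: S_1 = -49 + 11*1 = -38
i=2: S_2 = -49 + 11*2 = -27
i=3: S_3 = -49 + 11*3 = -16
The first 4 terms are: [-49, -38, -27, -16]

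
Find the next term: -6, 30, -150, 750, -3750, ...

Ratios: 30 / -6 = -5.0
This is a geometric sequence with common ratio r = -5.
Next term = -3750 * -5 = 18750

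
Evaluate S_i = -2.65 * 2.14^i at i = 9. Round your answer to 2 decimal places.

S_9 = -2.65 * 2.14^9 ≈ -2.65 * 941.2911 ≈ -2494.42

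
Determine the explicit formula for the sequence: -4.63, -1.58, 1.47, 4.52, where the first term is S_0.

Check differences: -1.58 - -4.63 = 3.05
1.47 - -1.58 = 3.05
Common difference d = 3.05.
First term a = -4.63.
Formula: S_i = -4.63 + 3.05*i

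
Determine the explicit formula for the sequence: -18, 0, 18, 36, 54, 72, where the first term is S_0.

Check differences: 0 - -18 = 18
18 - 0 = 18
Common difference d = 18.
First term a = -18.
Formula: S_i = -18 + 18*i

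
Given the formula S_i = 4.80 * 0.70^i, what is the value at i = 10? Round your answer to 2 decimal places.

S_10 = 4.8 * 0.7^10 ≈ 4.8 * 0.0282 ≈ 0.14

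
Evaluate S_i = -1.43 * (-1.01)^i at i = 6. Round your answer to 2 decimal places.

S_6 = -1.43 * (-1.01)^6 ≈ -1.43 * 1.0615 ≈ -1.52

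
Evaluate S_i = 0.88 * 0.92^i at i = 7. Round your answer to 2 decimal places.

S_7 = 0.88 * 0.92^7 ≈ 0.88 * 0.5578 ≈ 0.49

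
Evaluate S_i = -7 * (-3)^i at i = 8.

S_8 = -7 * (-3)^8 = -7 * 6561 = -45927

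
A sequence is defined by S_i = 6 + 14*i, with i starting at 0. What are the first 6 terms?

This is an arithmetic sequence.
i=0: S_0 = 6 + 14*0 = 6
i=1: S_1 = 6 + 14*1 = 20
i=2: S_2 = 6 + 14*2 = 34
i=3: S_3 = 6 + 14*3 = 48
i=4: S_4 = 6 + 14*4 = 62
i=5: S_5 = 6 + 14*5 = 76
The first 6 terms are: [6, 20, 34, 48, 62, 76]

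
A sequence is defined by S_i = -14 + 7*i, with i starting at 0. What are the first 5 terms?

This is an arithmetic sequence.
i=0: S_0 = -14 + 7*0 = -14
i=1: S_1 = -14 + 7*1 = -7
i=2: S_2 = -14 + 7*2 = 0
i=3: S_3 = -14 + 7*3 = 7
i=4: S_4 = -14 + 7*4 = 14
The first 5 terms are: [-14, -7, 0, 7, 14]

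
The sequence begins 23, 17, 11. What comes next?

Differences: 17 - 23 = -6
This is an arithmetic sequence with common difference d = -6.
Next term = 11 + -6 = 5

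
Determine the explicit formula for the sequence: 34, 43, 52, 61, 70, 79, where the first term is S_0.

Check differences: 43 - 34 = 9
52 - 43 = 9
Common difference d = 9.
First term a = 34.
Formula: S_i = 34 + 9*i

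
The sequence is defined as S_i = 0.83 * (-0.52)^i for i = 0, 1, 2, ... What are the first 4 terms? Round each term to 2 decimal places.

This is a geometric sequence.
i=0: S_0 = 0.83 * (-0.52)^0 = 0.83
i=1: S_1 = 0.83 * (-0.52)^1 ≈ -0.43
i=2: S_2 = 0.83 * (-0.52)^2 ≈ 0.22
i=3: S_3 = 0.83 * (-0.52)^3 ≈ -0.12
The first 4 terms are: [0.83, -0.43, 0.22, -0.12]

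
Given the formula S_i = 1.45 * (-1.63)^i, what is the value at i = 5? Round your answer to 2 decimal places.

S_5 = 1.45 * (-1.63)^5 ≈ 1.45 * -11.5064 ≈ -16.68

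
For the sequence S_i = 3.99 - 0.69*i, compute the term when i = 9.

S_9 = 3.99 + -0.69*9 = 3.99 + -6.21 = -2.22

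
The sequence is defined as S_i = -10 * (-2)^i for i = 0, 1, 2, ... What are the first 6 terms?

This is a geometric sequence.
i=0: S_0 = -10 * (-2)^0 = -10
i=1: S_1 = -10 * (-2)^1 = 20
i=2: S_2 = -10 * (-2)^2 = -40
i=3: S_3 = -10 * (-2)^3 = 80
i=4: S_4 = -10 * (-2)^4 = -160
i=5: S_5 = -10 * (-2)^5 = 320
The first 6 terms are: [-10, 20, -40, 80, -160, 320]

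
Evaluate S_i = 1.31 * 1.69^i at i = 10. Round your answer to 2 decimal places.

S_10 = 1.31 * 1.69^10 ≈ 1.31 * 190.04964 ≈ 248.97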